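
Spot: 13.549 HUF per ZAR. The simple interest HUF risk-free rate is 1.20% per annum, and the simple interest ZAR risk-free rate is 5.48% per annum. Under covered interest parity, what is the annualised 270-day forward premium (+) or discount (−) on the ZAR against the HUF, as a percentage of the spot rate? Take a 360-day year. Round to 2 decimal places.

T = 270/360 years.
F = S · g_HUF/g_ZAR = 13.549 × 1.009000/1.041100 = 13.131247.
Annualised premium = (F − S)/S × (1/T) = (13.131247 − 13.549)/13.549 ÷ (270/360) = -4.11%.

-4.11%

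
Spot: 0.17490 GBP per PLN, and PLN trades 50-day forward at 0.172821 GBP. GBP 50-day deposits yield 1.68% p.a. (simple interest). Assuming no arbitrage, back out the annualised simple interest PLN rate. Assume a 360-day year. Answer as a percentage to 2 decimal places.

T = 50/360 years.
By CIP, F/S equals the GBP-to-PLN growth ratio: 0.172821/0.1749 = 0.9881132.
GBP growth factor: 1 + 0.0168×50/360 = 1.0023333.
Hence g_PLN = 1.0143912.
(1.0143912 − 1)/T = 0.103617, i.e. 10.36%.

10.36%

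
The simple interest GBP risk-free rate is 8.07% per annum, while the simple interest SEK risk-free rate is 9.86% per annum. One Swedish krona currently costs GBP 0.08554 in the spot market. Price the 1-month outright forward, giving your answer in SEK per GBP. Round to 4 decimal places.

11.7078

T = 1/12 years.
GBP accumulates by 1 + 0.0807×1/12 = 1.006725.
SEK accumulates by 1 + 0.0986×1/12 = 1.00821667.
CIP: F = S · (grow GBP)/(grow SEK) = 0.08554 × 1.006725/1.00821667 = 0.085413442 GBP per SEK.
Quoted the other way: 1/0.085413442 = 11.7078 SEK per GBP.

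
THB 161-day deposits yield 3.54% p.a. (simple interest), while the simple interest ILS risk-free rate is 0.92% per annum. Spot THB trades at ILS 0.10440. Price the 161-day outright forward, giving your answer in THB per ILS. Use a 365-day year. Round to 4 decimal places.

9.6888

T = 161/365 years.
ILS growth factor: 1 + 0.0092×161/365 = 1.0040581.
THB accumulates by 1 + 0.0354×161/365 = 1.0156148.
So F = 0.1044 × 1.0040581 / 1.0156148 = 0.1032120 (ILS/THB).
Invert for THB per ILS: 1 / 0.1032120 = 9.6888.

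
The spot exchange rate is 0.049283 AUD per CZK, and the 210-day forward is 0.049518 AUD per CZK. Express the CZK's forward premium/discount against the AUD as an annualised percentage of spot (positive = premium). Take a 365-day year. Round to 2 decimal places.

T = 210/365 years.
Period premium: (0.049518 − 0.049283)/0.049283 = 0.0047684.
×(1/T) gives 0.83% p.a.

+0.83%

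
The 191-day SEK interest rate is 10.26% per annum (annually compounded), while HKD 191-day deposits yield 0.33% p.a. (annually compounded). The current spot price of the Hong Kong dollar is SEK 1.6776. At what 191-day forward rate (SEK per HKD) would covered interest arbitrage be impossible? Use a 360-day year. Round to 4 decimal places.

T = 191/360 years.
SEK accumulates by (1 + 0.1026)^(191/360) = 1.0531861.
HKD accumulates by (1 + 0.0033)^(191/360) = 1.0017495.
So F = 1.6776 × 1.0531861 / 1.0017495 = 1.763739 (SEK/HKD).

1.7637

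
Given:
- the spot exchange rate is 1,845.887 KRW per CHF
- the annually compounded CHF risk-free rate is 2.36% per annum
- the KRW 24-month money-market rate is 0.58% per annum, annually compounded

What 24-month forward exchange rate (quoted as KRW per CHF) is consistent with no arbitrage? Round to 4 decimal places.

1782.2467

T = 2 years.
Growth of 1 KRW over T: (1 + 0.0058)^2 = 1.01163364.
CHF growth factor: (1 + 0.0236)^2 = 1.04775696.
Forward (KRW per CHF) = 1845.887 × 1.01163364 / 1.04775696 = 1782.246700.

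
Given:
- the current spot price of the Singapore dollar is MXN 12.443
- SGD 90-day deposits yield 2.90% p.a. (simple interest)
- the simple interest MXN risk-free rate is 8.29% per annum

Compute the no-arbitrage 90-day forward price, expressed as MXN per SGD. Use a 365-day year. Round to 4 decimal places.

T = 90/365 years.
Growth of 1 MXN over T: 1 + 0.0829×90/365 = 1.0204411.
SGD accumulates by 1 + 0.0290×90/365 = 1.00715068.
Forward (MXN per SGD) = 12.443 × 1.0204411 / 1.00715068 = 12.607199.

12.6072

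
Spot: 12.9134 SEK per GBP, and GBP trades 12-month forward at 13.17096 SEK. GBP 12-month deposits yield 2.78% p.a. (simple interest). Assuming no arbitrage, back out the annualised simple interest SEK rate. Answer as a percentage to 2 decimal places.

4.83%

T = 1 year.
By CIP, F/S equals the SEK-to-GBP growth ratio: 13.17096/12.9134 = 1.0199452.
The GBP side grows by 1 + 0.0278×1 = 1.027800.
Hence g_SEK = 1.0482997.
r = (1.0482997 − 1)/1 = 0.048300 → 4.83%.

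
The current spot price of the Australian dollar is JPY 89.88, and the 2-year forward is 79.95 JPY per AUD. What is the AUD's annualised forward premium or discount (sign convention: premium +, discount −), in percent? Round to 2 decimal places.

T = 2 years.
(F − S)/S = (79.95 − 89.88)/89.88 = -0.1104806.
×(1/T) gives -5.52% p.a.

-5.52%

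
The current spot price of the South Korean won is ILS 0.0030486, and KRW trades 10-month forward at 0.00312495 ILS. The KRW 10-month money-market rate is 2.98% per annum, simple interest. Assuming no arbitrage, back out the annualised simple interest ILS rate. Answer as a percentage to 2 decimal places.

6.06%

T = 10/12 years.
By CIP, F/S equals the ILS-to-KRW growth ratio: 0.00312495/0.0030486 = 1.0250443.
The KRW side grows by 1 + 0.0298×10/12 = 1.0248333.
Hence g_ILS = 1.0504995.
r = (1.0504995 − 1)/(10/12) = 0.060599 → 6.06%.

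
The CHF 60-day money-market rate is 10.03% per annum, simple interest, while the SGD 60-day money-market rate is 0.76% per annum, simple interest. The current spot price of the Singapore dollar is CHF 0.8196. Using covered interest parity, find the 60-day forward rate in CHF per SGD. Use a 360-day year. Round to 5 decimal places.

0.83225

T = 60/360 years.
CHF accumulates by 1 + 0.1003×60/360 = 1.0167167.
Growth of 1 SGD over T: 1 + 0.0076×60/360 = 1.0012667.
Forward (CHF per SGD) = 0.8196 × 1.0167167 / 1.0012667 = 0.8322468.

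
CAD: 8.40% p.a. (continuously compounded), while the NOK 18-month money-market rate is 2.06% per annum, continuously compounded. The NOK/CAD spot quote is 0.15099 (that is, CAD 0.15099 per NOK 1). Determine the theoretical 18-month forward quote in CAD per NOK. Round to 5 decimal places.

T = 18/12 years.
CAD accumulates by e^(0.0840×18/12) = 1.1342822.
Growth of 1 NOK over T: e^(0.0206×18/12) = 1.0313824.
Forward (CAD per NOK) = 0.15099 × 1.1342822 / 1.0313824 = 0.1660541.

0.16605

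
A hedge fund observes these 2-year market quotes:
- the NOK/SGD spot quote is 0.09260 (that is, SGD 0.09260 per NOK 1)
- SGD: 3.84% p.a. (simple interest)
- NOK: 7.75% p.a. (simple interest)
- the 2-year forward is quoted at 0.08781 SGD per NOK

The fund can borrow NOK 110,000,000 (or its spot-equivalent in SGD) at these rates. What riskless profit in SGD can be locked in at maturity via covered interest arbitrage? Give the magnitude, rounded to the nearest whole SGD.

SGD 187,976

T = 2 years.
Invest the NOK and cover forward: 110,000,000 × 1.155000 × 0.08781 = SGD 11,156,260.50.
Convert at spot and invest in SGD: 110,000,000 × 0.09260 × 1.076800 = SGD 10,968,284.80.
The quoted forward overvalues NOK, so borrow SGD, buy NOK at spot, deposit the NOK at 7.75%, and sell the proceeds forward at 0.08781.
The gap between the two covered legs is SGD 187,976.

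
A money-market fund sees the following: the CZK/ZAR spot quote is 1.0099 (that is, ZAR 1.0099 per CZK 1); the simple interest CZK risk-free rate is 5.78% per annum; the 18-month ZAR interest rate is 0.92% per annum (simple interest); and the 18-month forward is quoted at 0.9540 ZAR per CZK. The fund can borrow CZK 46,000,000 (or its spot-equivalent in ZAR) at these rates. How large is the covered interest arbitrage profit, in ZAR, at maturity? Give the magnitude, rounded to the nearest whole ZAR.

ZAR 592,258

T = 18/12 years.
Invest the CZK and cover forward: 46,000,000 × 1.086700 × 0.9540 = ZAR 47,688,742.80.
Convert at spot and invest in ZAR: 46,000,000 × 1.0099 × 1.013800 = ZAR 47,096,484.52.
The quoted forward overvalues CZK, so borrow ZAR, buy CZK at spot, deposit the CZK at 5.78%, and sell the proceeds forward at 0.9540.
The gap between the two covered legs is ZAR 592,258.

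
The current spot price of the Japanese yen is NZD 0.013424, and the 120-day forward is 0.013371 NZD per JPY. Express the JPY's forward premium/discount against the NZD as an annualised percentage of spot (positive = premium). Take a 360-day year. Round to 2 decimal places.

-1.18%

T = 120/360 years.
JPY trades forward at -0.39482% vs spot over the period.
Annualise by dividing by T: -0.0039482 / (120/360) = -0.011845 → -1.18%.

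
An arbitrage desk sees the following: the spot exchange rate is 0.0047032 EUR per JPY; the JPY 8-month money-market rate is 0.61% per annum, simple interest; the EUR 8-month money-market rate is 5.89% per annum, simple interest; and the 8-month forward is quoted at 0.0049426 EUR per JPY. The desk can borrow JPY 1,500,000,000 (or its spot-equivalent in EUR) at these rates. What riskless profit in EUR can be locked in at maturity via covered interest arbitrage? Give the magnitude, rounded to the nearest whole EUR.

T = 8/12 years.
Invest the JPY and cover forward: 1,500,000,000 × 1.004066667 × 0.0049426 = EUR 7,444,049.86.
Convert at spot and invest in EUR: 1,500,000,000 × 0.0047032 × 1.039266667 = EUR 7,331,818.48.
The quoted forward overvalues JPY, so borrow EUR, buy JPY at spot, deposit the JPY at 0.61%, and sell the proceeds forward at 0.0049426.
The gap between the two covered legs is EUR 112,231.

EUR 112,231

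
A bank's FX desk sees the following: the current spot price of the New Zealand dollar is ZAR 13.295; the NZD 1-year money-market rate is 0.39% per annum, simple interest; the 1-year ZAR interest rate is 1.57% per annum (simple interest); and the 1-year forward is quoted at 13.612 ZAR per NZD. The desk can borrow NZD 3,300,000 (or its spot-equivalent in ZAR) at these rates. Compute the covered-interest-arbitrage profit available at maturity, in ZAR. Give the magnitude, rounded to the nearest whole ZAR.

T = 1 year.
Route A — deposit NZD, sell forward: 3,300,000 × 1.003900 × 13.612 = ZAR 45,094,786.44.
Route B — convert at spot, deposit ZAR: 3,300,000 × 13.295 × 1.015700 = ZAR 44,562,313.95.
The quoted forward overvalues NZD, so borrow ZAR, buy NZD at spot, deposit the NZD at 0.39%, and sell the proceeds forward at 13.612.
The gap between the two covered legs is ZAR 532,472.

ZAR 532,472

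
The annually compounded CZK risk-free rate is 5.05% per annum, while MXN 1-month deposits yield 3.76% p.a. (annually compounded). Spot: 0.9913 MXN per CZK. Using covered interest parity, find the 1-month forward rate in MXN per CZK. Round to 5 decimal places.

0.99028

T = 1/12 years.
Growth of 1 MXN over T: (1 + 0.0376)^(1/12) = 1.0030806.
CZK growth factor: (1 + 0.0505)^(1/12) = 1.004114.
So F = 0.9913 × 1.0030806 / 1.004114 = 0.9902798 (MXN/CZK).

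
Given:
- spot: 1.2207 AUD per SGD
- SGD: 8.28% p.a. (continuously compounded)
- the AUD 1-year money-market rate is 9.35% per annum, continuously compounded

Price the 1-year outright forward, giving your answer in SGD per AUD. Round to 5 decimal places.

0.81048

T = 1 year.
Growth of 1 AUD over T: e^(0.0935×1) = 1.0980106.
SGD accumulates by e^(0.0828×1) = 1.0863245.
So F = 1.2207 × 1.0980106 / 1.0863245 = 1.233832 (AUD/SGD).
Invert for SGD per AUD: 1 / 1.233832 = 0.81048.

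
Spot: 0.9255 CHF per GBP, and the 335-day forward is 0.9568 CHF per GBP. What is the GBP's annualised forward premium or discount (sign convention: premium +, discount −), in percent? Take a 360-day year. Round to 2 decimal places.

+3.63%

T = 335/360 years.
(F − S)/S = (0.9568 − 0.9255)/0.9255 = 0.0338196.
×(1/T) gives 3.63% p.a.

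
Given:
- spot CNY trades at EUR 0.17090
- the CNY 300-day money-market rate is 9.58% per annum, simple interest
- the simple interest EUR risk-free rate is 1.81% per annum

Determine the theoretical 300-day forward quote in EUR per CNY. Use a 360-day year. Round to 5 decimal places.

T = 300/360 years.
Growth of 1 EUR over T: 1 + 0.0181×300/360 = 1.0150833.
Growth of 1 CNY over T: 1 + 0.0958×300/360 = 1.0798333.
So F = 0.1709 × 1.0150833 / 1.0798333 = 0.1606523 (EUR/CNY).

0.16065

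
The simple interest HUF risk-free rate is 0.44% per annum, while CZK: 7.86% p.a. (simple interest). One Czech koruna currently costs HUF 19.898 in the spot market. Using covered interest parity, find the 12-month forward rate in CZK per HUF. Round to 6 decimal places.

0.053969

T = 1 year.
HUF growth factor: 1 + 0.0044×1 = 1.004400.
Growth of 1 CZK over T: 1 + 0.0786×1 = 1.078600.
So F = 19.898 × 1.004400 / 1.078600 = 18.52916 (HUF/CZK).
Quoted the other way: 1/18.52916 = 0.053969 CZK per HUF.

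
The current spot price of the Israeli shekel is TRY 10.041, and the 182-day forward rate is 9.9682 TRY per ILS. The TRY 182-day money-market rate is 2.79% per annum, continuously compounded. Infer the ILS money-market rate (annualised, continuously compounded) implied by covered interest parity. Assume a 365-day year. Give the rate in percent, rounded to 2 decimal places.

4.25%

T = 182/365 years.
CIP gives F = S · g_TRY/g_ILS, so g_TRY/g_ILS = 9.9682/10.041 = 0.9927497.
TRY growth factor: e^(0.0279×182/365) = 1.014009.
So the ILS growth factor = 1.0214146.
r = ln(1.0214146)/(182/365) = 0.042493 → 4.25%.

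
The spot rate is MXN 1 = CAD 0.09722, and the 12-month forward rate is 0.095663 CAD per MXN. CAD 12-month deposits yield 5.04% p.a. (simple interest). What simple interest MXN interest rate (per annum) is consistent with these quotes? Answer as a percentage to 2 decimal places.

6.75%

T = 1 year.
By CIP, F/S equals the CAD-to-MXN growth ratio: 0.095663/0.09722 = 0.9839848.
The CAD side grows by 1 + 0.0504×1 = 1.050400.
So the MXN growth factor = 1.0674962.
(1.0674962 − 1)/T = 0.067496, i.e. 6.75%.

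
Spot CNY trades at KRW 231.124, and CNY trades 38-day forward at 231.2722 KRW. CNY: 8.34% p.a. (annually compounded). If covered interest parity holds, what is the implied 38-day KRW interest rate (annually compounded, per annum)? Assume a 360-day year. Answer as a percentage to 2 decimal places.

T = 38/360 years.
F/S = 231.2722/231.124 = 1.0006412 = (growth of KRW) / (growth of CNY).
CNY growth factor: (1 + 0.0834)^(38/360) = 1.0084913.
So the KRW growth factor = 1.0091379.
Annualise: 1.0091379^(360/38) − 1 = 0.089999 = 9.00%.

9.00%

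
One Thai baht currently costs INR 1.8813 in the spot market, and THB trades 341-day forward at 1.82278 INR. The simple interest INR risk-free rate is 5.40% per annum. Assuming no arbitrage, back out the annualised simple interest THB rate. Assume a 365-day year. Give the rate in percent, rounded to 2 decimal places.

T = 341/365 years.
CIP gives F = S · g_INR/g_THB, so g_INR/g_THB = 1.82278/1.8813 = 0.9688938.
INR growth factor: 1 + 0.0540×341/365 = 1.0504493.
So the THB growth factor = 1.0841738.
r = (1.0841738 − 1)/(341/365) = 0.090098 → 9.01%.

9.01%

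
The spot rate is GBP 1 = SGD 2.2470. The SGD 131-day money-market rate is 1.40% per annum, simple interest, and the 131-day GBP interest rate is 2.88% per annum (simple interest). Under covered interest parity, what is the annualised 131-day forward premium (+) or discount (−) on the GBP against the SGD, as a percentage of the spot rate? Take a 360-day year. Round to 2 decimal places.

-1.46%

T = 131/360 years.
No-arbitrage forward: 2.247 × 1.0050944 / 1.010480 = 2.2350241 SGD/GBP.
Annualised premium = (F − S)/S × (1/T) = (2.2350241 − 2.247)/2.247 ÷ (131/360) = -1.46%.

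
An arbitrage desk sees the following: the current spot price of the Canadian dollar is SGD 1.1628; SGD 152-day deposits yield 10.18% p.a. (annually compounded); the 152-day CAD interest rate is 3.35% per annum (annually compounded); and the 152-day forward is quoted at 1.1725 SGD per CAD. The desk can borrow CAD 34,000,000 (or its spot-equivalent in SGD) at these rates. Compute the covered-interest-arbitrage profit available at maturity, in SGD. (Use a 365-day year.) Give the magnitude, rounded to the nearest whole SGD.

T = 152/365 years.
Keep in CAD, deliver into the forward: 34,000,000·1.0138166821·1.1725 = SGD 40,415,802.03.
Swap to SGD now, deposit: 34,000,000·1.1628·1.0411977178 = SGD 41,163,960.01.
The quoted forward undervalues CAD, so borrow CAD, convert to SGD at spot, deposit the SGD at 10.18%, and buy CAD forward at 1.1725 to cover the loan.
Arbitrage profit = |40,415,802.03 − 41,163,960.01| = SGD 748,158.

SGD 748,158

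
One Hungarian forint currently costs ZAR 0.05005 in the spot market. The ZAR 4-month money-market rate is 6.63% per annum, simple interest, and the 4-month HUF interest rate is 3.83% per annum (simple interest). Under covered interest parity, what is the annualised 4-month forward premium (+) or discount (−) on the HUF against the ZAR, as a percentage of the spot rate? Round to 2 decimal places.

T = 4/12 years.
CIP forward (ZAR per HUF) = 0.05005 × 1.022100/1.0127667 = 0.05051124.
(F − S)/S ÷ T = (0.05051124 − 0.05005)/0.05005/(4/12) = 0.027647 → 2.76%.

+2.76%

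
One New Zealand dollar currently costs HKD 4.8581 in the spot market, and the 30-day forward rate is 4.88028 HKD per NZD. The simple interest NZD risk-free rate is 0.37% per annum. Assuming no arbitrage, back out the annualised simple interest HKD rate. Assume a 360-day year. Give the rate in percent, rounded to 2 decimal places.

T = 30/360 years.
F/S = 4.88028/4.8581 = 1.0045656 = (growth of HKD) / (growth of NZD).
NZD growth factor: 1 + 0.0037×30/360 = 1.0003083.
That pins the HKD growth at 1.0048753.
r = (1.0048753 − 1)/(30/360) = 0.058504 → 5.85%.

5.85%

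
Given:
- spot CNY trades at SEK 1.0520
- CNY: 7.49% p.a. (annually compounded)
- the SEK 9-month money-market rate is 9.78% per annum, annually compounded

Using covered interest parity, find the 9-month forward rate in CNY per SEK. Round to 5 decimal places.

0.93566

T = 9/12 years.
SEK accumulates by (1 + 0.0978)^(9/12) = 1.0724879.
Growth of 1 CNY over T: (1 + 0.0749)^(9/12) = 1.0556648.
CIP: F = S · (grow SEK)/(grow CNY) = 1.052 × 1.0724879/1.0556648 = 1.068765 SEK per CNY.
Invert for CNY per SEK: 1 / 1.068765 = 0.93566.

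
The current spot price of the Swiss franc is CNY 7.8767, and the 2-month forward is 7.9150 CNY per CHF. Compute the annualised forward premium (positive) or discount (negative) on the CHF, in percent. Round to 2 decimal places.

+2.92%

T = 2/12 years.
CHF trades forward at +0.48624% vs spot over the period.
Annualise by dividing by T: 0.0048624 / (2/12) = 0.029174 → 2.92%.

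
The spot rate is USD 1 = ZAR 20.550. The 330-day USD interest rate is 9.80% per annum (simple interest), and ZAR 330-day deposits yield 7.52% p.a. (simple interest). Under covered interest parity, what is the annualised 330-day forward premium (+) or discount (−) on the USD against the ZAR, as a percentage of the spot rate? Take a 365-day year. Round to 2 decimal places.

T = 330/365 years.
F = S · g_ZAR/g_USD = 20.55 × 1.067989/1.0886027 = 20.160867.
(F − S)/S ÷ T = (20.160867 − 20.55)/20.55/(330/365) = -0.020944 → -2.09%.

-2.09%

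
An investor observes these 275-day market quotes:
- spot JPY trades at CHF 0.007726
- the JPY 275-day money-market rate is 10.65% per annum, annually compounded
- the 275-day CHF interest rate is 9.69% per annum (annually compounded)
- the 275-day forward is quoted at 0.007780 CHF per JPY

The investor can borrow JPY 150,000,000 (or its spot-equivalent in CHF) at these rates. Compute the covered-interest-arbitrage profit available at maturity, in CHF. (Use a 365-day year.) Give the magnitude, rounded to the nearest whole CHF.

T = 275/365 years.
Invest the JPY and cover forward: 150,000,000 × 1.079230182 × 0.007780 = CHF 1,259,461.62.
Convert at spot and invest in CHF: 150,000,000 × 0.007726 × 1.072167987 = CHF 1,242,535.48.
The quoted forward overvalues JPY, so borrow CHF, buy JPY at spot, deposit the JPY at 10.65%, and sell the proceeds forward at 0.007780.
The gap between the two covered legs is CHF 16,926.

CHF 16,926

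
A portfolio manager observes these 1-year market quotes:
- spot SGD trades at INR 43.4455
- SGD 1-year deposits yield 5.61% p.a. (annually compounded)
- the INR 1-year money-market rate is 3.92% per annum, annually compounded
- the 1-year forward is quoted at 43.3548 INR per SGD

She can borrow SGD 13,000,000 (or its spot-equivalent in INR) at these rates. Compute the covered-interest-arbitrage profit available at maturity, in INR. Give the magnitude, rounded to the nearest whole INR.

INR 8,299,729

T = 1 year.
Invest the SGD and cover forward: 13,000,000 × 1.056100 × 43.3548 = INR 595,231,055.64.
Convert at spot and invest in INR: 13,000,000 × 43.4455 × 1.039200 = INR 586,931,326.80.
The quoted forward overvalues SGD, so borrow INR, buy SGD at spot, deposit the SGD at 5.61%, and sell the proceeds forward at 43.3548.
The gap between the two covered legs is INR 8,299,729.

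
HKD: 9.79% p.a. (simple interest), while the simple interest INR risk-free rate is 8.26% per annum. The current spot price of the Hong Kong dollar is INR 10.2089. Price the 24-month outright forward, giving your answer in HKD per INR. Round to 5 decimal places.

0.10053

T = 2 years.
INR growth factor: 1 + 0.0826×2 = 1.165200.
Growth of 1 HKD over T: 1 + 0.0979×2 = 1.195800.
So F = 10.2089 × 1.165200 / 1.195800 = 9.947659 (INR/HKD).
Invert for HKD per INR: 1 / 9.947659 = 0.10053.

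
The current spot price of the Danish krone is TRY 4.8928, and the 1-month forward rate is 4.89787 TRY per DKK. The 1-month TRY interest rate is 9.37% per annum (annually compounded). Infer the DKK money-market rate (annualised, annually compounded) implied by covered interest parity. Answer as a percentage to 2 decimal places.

T = 1/12 years.
CIP gives F = S · g_TRY/g_DKK, so g_TRY/g_DKK = 4.89787/4.8928 = 1.0010362.
The TRY side grows by (1 + 0.0937)^(1/12) = 1.0074918.
Hence g_DKK = 1.0064489.
Annualise: 1.0064489^(12/1) − 1 = 0.080191 = 8.02%.

8.02%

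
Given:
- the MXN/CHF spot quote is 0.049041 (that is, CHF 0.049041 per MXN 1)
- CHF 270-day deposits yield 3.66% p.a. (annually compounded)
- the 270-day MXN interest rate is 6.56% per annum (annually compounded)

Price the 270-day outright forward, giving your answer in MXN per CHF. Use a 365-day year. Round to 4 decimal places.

T = 270/365 years.
CHF accumulates by (1 + 0.0366)^(270/365) = 1.02694696.
MXN growth factor: (1 + 0.0656)^(270/365) = 1.04812277.
CIP: F = S · (grow CHF)/(grow MXN) = 0.049041 × 1.02694696/1.04812277 = 0.048050197 CHF per MXN.
Quoted the other way: 1/0.048050197 = 20.8116 MXN per CHF.

20.8116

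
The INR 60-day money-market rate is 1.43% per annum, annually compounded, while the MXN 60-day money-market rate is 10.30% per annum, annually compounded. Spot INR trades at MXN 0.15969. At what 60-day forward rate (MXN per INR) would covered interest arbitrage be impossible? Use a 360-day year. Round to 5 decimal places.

T = 60/360 years.
Growth of 1 MXN over T: (1 + 0.1030)^(60/360) = 1.0164732.
Growth of 1 INR over T: (1 + 0.0143)^(60/360) = 1.0023693.
Forward (MXN per INR) = 0.15969 × 1.0164732 / 1.0023693 = 0.1619369.

0.16194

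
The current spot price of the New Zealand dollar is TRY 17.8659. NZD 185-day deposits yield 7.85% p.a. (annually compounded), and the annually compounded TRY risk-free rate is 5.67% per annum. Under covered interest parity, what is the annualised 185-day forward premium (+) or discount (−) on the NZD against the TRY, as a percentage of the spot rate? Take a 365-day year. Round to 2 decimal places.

-2.03%

T = 185/365 years.
No-arbitrage forward: 17.8659 × 1.0283475 / 1.0390462 = 17.6819410 TRY/NZD.
Annualised premium = (F − S)/S × (1/T) = (17.6819410 − 17.8659)/17.8659 ÷ (185/365) = -2.03%.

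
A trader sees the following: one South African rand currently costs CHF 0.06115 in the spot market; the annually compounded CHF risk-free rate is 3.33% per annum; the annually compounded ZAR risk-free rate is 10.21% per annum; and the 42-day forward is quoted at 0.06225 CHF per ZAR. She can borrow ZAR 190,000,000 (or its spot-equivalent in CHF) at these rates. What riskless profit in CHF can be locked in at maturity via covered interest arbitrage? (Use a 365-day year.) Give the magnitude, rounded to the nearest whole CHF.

CHF 298,176

T = 42/365 years.
Route A — deposit ZAR, sell forward: 190,000,000 × 1.0112494703 × 0.06225 = CHF 11,960,553.11.
Route B — convert at spot, deposit CHF: 190,000,000 × 0.06115 × 1.0037764765 = CHF 11,662,376.99.
The quoted forward overvalues ZAR, so borrow CHF, buy ZAR at spot, deposit the ZAR at 10.21%, and sell the proceeds forward at 0.06225.
Arbitrage profit = |11,960,553.11 − 11,662,376.99| = CHF 298,176.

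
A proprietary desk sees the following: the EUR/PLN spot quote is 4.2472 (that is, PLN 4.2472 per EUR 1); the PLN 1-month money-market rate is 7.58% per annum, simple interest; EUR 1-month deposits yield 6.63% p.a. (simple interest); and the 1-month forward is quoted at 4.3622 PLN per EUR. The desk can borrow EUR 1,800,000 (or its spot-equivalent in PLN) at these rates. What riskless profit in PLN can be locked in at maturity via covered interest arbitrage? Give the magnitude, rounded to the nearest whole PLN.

T = 1/12 years.
Invest the EUR and cover forward: 1,800,000 × 1.005525 × 4.3622 = PLN 7,895,342.08.
Convert at spot and invest in PLN: 1,800,000 × 4.2472 × 1.006316667 = PLN 7,693,250.67.
The quoted forward overvalues EUR, so borrow PLN, buy EUR at spot, deposit the EUR at 6.63%, and sell the proceeds forward at 4.3622.
Profit = 7,895,342.08 − 7,693,250.67 = PLN 202,091.

PLN 202,091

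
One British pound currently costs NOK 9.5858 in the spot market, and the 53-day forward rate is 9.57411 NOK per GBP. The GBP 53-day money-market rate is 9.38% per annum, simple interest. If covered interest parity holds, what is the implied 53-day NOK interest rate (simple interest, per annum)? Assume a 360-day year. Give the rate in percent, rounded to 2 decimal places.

8.54%

T = 53/360 years.
F/S = 9.57411/9.5858 = 0.9987805 = (growth of NOK) / (growth of GBP).
GBP growth factor: 1 + 0.0938×53/360 = 1.0138094.
Hence g_NOK = 1.0125731.
(1.0125731 − 1)/T = 0.085402, i.e. 8.54%.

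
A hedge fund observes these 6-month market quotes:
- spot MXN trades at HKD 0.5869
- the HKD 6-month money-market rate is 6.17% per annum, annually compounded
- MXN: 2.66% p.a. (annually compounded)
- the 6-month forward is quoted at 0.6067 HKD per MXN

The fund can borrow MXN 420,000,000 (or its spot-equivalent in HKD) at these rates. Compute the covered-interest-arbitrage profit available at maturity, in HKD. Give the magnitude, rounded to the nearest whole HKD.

T = 6/12 years.
Invest the MXN and cover forward: 420,000,000 × 1.01321271212 × 0.6067 = HKD 258,180,784.03.
Convert at spot and invest in HKD: 420,000,000 × 0.5869 × 1.03038827633 = HKD 253,988,649.34.
The quoted forward overvalues MXN, so borrow HKD, buy MXN at spot, deposit the MXN at 2.66%, and sell the proceeds forward at 0.6067.
The gap between the two covered legs is HKD 4,192,135.

HKD 4,192,135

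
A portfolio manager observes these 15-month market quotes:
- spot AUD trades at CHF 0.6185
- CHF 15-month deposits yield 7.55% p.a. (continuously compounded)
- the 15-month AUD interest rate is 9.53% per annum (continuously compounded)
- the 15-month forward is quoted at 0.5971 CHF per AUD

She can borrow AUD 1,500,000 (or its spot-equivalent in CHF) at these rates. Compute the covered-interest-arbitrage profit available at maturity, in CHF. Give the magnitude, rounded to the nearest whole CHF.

T = 15/12 years.
Keep in AUD, deliver into the forward: 1,500,000·1.12651072·0.5971 = CHF 1,008,959.33.
Swap to CHF now, deposit: 1,500,000·0.6185·1.09897178 = CHF 1,019,571.07.
The quoted forward undervalues AUD, so borrow AUD, convert to CHF at spot, deposit the CHF at 7.55%, and buy AUD forward at 0.5971 to cover the loan.
Arbitrage profit = |1,008,959.33 − 1,019,571.07| = CHF 10,612.

CHF 10,612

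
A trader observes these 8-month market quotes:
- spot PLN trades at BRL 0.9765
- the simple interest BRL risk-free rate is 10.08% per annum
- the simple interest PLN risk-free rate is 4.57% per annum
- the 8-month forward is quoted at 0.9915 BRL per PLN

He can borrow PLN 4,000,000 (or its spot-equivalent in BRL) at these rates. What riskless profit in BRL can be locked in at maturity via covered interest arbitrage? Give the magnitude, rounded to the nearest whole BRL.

BRL 81,652

T = 8/12 years.
Invest the PLN and cover forward: 4,000,000 × 1.030466667 × 0.9915 = BRL 4,086,830.80.
Convert at spot and invest in BRL: 4,000,000 × 0.9765 × 1.067200 = BRL 4,168,483.20.
The quoted forward undervalues PLN, so borrow PLN, convert to BRL at spot, deposit the BRL at 10.08%, and buy PLN forward at 0.9915 to cover the loan.
Arbitrage profit = |4,086,830.80 − 4,168,483.20| = BRL 81,652.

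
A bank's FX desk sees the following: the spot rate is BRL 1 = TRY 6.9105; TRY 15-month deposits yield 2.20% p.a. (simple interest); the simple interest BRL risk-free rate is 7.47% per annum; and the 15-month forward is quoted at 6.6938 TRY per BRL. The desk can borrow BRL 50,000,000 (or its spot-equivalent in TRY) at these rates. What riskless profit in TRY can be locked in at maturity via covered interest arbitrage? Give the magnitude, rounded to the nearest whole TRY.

T = 15/12 years.
Keep in BRL, deliver into the forward: 50,000,000·1.093375·6.6938 = TRY 365,941,678.75.
Swap to TRY now, deposit: 50,000,000·6.9105·1.027500 = TRY 355,026,937.50.
The quoted forward overvalues BRL, so borrow TRY, buy BRL at spot, deposit the BRL at 7.47%, and sell the proceeds forward at 6.6938.
Arbitrage profit = |365,941,678.75 − 355,026,937.50| = TRY 10,914,741.

TRY 10,914,741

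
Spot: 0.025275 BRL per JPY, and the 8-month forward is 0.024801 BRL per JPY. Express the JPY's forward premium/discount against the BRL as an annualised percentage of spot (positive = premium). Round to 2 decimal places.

-2.81%

T = 8/12 years.
Period premium: (0.024801 − 0.025275)/0.025275 = -0.0187537.
Per annum: -0.0187537 / (8/12) = -0.028131 = -2.81%.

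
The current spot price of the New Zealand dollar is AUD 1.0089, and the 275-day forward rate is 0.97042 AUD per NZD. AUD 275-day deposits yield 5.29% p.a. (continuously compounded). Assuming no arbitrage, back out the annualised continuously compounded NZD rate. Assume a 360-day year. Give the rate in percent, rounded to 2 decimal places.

10.38%

T = 275/360 years.
CIP gives F = S · g_AUD/g_NZD, so g_AUD/g_NZD = 0.97042/1.0089 = 0.9618595.
The AUD side grows by e^(0.0529×275/360) = 1.0412373.
Hence g_NZD = 1.0825254.
Take logs: ln 1.0825254 / (275/360) = 0.103807, so 10.38%.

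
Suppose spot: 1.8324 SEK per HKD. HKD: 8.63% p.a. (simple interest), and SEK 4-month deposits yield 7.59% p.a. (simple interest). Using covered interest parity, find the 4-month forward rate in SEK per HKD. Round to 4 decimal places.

1.8262

T = 4/12 years.
SEK accumulates by 1 + 0.0759×4/12 = 1.025300.
HKD growth factor: 1 + 0.0863×4/12 = 1.0287667.
Forward (SEK per HKD) = 1.8324 × 1.025300 / 1.0287667 = 1.826225.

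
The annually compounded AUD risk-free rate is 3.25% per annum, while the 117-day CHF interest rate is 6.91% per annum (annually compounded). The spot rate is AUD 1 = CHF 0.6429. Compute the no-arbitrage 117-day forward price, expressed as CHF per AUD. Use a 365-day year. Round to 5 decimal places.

0.65012

T = 117/365 years.
CHF growth factor: (1 + 0.0691)^(117/365) = 1.0216491.
Growth of 1 AUD over T: (1 + 0.0325)^(117/365) = 1.0103048.
Forward (CHF per AUD) = 0.6429 × 1.0216491 / 1.0103048 = 0.6501189.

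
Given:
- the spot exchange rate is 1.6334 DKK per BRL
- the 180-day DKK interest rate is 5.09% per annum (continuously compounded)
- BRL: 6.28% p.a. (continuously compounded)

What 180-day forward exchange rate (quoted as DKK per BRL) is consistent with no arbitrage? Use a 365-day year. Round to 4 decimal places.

1.6238

T = 180/365 years.
DKK growth factor: e^(0.0509×180/365) = 1.0254191.
Growth of 1 BRL over T: e^(0.0628×180/365) = 1.0314544.
Forward (DKK per BRL) = 1.6334 × 1.0254191 / 1.0314544 = 1.623843.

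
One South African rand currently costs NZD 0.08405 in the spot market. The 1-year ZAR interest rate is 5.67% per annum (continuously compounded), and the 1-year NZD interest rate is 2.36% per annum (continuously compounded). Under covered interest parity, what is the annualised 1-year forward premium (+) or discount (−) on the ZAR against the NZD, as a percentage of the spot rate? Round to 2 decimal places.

-3.26%

T = 1 year.
CIP forward (NZD per ZAR) = 0.08405 × 1.0238807/1.0583383 = 0.08131348.
Annualised premium = (F − S)/S × (1/T) = (0.08131348 − 0.08405)/0.08405 ÷ 1 = -3.26%.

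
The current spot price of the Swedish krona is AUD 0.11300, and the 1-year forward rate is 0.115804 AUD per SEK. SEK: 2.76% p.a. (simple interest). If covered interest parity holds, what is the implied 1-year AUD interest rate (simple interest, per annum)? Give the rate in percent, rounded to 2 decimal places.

5.31%

T = 1 year.
CIP gives F = S · g_AUD/g_SEK, so g_AUD/g_SEK = 0.115804/0.113 = 1.0248142.
The SEK side grows by 1 + 0.0276×1 = 1.027600.
So the AUD growth factor = 1.0530991.
(1.0530991 − 1)/T = 0.053099, i.e. 5.31%.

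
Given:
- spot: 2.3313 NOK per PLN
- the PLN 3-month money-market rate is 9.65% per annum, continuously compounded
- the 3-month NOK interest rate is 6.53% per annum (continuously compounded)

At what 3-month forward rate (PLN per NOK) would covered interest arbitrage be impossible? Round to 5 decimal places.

0.43230

T = 3/12 years.
Growth of 1 NOK over T: e^(0.0653×3/12) = 1.016459.
Growth of 1 PLN over T: e^(0.0965×3/12) = 1.0244184.
Forward (NOK per PLN) = 2.3313 × 1.016459 / 1.0244184 = 2.313187.
Quoted the other way: 1/2.313187 = 0.43230 PLN per NOK.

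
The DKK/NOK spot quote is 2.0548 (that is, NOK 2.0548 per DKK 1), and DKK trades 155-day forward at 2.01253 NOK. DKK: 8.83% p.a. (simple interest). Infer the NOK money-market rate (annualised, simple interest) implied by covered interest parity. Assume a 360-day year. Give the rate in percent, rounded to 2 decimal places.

T = 155/360 years.
By CIP, F/S equals the NOK-to-DKK growth ratio: 2.01253/2.0548 = 0.9794287.
The DKK side grows by 1 + 0.0883×155/360 = 1.0380181.
Hence g_NOK = 1.0166647.
r = (1.0166647 − 1)/(155/360) = 0.038705 → 3.87%.

3.87%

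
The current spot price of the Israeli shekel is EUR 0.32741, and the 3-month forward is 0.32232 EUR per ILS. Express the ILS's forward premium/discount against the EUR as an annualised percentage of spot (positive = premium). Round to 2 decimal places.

-6.22%

T = 3/12 years.
(F − S)/S = (0.32232 − 0.32741)/0.32741 = -0.0155463.
×(1/T) gives -6.22% p.a.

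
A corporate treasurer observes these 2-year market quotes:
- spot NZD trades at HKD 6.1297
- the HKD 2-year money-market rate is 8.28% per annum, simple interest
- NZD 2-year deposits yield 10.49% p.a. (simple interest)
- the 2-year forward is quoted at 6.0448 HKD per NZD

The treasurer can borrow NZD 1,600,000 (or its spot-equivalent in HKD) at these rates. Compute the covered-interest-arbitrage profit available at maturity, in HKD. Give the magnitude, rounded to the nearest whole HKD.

T = 2 years.
Keep in NZD, deliver into the forward: 1,600,000·1.209800·6.0448 = HKD 11,700,798.46.
Swap to HKD now, deposit: 1,600,000·6.1297·1.165600 = HKD 11,431,645.31.
The quoted forward overvalues NZD, so borrow HKD, buy NZD at spot, deposit the NZD at 10.49%, and sell the proceeds forward at 6.0448.
Profit = 11,700,798.46 − 11,431,645.31 = HKD 269,153.

HKD 269,153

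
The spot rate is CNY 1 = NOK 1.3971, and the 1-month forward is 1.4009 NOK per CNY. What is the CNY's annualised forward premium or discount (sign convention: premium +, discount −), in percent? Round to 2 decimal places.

T = 1/12 years.
CNY trades forward at +0.27199% vs spot over the period.
Per annum: 0.0027199 / (1/12) = 0.032639 = 3.26%.

+3.26%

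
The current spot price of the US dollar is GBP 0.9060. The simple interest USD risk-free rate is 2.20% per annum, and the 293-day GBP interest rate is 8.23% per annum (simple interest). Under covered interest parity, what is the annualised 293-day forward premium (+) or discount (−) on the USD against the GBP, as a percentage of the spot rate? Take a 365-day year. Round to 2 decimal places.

+5.93%

T = 293/365 years.
CIP forward (GBP per USD) = 0.906 × 1.0660655/1.0176603 = 0.9490941.
(F − S)/S ÷ T = (0.9490941 − 0.906)/0.906/(293/365) = 0.059254 → 5.93%.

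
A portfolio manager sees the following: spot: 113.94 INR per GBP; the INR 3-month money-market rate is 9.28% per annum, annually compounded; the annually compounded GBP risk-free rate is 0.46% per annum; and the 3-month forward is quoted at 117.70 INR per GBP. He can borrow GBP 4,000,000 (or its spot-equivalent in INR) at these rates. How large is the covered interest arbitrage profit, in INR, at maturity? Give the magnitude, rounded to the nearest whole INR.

INR 5,356,088

T = 3/12 years.
Route A — deposit GBP, sell forward: 4,000,000 × 1.00114802156 × 117.70 = INR 471,340,488.55.
Route B — convert at spot, deposit INR: 4,000,000 × 113.94 × 1.02243373753 = INR 465,984,400.22.
The quoted forward overvalues GBP, so borrow INR, buy GBP at spot, deposit the GBP at 0.46%, and sell the proceeds forward at 117.70.
Arbitrage profit = |471,340,488.55 − 465,984,400.22| = INR 5,356,088.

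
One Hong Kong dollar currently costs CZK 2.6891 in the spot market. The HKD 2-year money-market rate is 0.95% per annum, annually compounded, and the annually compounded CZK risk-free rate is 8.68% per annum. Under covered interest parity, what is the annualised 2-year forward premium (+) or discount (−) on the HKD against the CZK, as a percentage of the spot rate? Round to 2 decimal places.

T = 2 years.
F = S · g_CZK/g_HKD = 2.6891 × 1.1811342/1.0190903 = 3.1166894.
(F − S)/S ÷ T = (3.1166894 − 2.6891)/2.6891/2 = 0.079504 → 7.95%.

+7.95%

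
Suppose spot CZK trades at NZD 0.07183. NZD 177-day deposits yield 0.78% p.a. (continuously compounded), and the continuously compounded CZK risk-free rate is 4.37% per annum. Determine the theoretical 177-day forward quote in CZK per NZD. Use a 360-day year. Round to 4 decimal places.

T = 177/360 years.
Growth of 1 NZD over T: e^(0.0078×177/360) = 1.00384236.
CZK growth factor: e^(0.0437×177/360) = 1.02171832.
Forward (NZD per CZK) = 0.07183 × 1.00384236 / 1.02171832 = 0.070573264.
Quoted the other way: 1/0.070573264 = 14.1697 CZK per NZD.

14.1697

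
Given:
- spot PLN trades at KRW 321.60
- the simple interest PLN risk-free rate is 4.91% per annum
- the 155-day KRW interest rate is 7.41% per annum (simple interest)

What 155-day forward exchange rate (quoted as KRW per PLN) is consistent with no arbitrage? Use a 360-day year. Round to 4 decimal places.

324.9900

T = 155/360 years.
Growth of 1 KRW over T: 1 + 0.0741×155/360 = 1.031904167.
Growth of 1 PLN over T: 1 + 0.0491×155/360 = 1.021140278.
CIP: F = S · (grow KRW)/(grow PLN) = 321.6 × 1.031904167/1.021140278 = 324.990001 KRW per PLN.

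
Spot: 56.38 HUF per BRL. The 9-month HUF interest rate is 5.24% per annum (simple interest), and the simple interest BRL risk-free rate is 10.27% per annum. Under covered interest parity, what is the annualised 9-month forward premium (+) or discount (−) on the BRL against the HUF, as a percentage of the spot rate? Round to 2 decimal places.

-4.67%

T = 9/12 years.
F = S · g_HUF/g_BRL = 56.38 × 1.039300/1.077025 = 54.40518.
Annualised premium = (F − S)/S × (1/T) = (54.40518 − 56.38)/56.38 ÷ (9/12) = -4.67%.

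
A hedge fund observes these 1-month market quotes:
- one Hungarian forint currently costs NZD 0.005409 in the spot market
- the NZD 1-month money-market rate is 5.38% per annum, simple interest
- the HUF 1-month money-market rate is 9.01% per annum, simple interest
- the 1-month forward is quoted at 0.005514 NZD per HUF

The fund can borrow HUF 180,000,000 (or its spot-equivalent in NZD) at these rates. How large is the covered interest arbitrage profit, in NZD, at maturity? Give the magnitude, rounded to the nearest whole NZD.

T = 1/12 years.
Route A — deposit HUF, sell forward: 180,000,000 × 1.00750833 × 0.005514 = NZD 999,972.17.
Route B — convert at spot, deposit NZD: 180,000,000 × 0.005409 × 1.00448333 = NZD 977,985.06.
The quoted forward overvalues HUF, so borrow NZD, buy HUF at spot, deposit the HUF at 9.01%, and sell the proceeds forward at 0.005514.
Arbitrage profit = |999,972.17 − 977,985.06| = NZD 21,987.

NZD 21,987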